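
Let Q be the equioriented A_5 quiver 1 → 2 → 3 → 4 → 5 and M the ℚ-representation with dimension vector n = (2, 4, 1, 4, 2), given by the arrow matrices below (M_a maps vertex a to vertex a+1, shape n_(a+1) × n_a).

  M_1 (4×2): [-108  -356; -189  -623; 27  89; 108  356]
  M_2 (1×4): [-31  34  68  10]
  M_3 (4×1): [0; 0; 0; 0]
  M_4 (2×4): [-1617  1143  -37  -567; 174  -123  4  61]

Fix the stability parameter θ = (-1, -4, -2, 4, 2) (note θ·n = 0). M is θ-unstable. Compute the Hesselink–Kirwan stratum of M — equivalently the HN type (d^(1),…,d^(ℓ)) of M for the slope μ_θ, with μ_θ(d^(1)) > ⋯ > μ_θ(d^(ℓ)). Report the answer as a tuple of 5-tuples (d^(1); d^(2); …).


Barcode: M ≅ I[1,1], I[1,3], I[2,2]^3, I[4,4]^2, I[4,5]^2. HN layers by μ_θ (6 steps, strictly decreasing):
  μ^(1)=4; μ^(2)=3; μ^(3)=-1; μ^(4)=-2; μ^(5)=-5/2; μ^(6)=-4

((0, 0, 0, 2, 0); (0, 0, 0, 2, 2); (1, 0, 0, 0, 0); (0, 0, 1, 0, 0); (1, 1, 0, 0, 0); (0, 3, 0, 0, 0))


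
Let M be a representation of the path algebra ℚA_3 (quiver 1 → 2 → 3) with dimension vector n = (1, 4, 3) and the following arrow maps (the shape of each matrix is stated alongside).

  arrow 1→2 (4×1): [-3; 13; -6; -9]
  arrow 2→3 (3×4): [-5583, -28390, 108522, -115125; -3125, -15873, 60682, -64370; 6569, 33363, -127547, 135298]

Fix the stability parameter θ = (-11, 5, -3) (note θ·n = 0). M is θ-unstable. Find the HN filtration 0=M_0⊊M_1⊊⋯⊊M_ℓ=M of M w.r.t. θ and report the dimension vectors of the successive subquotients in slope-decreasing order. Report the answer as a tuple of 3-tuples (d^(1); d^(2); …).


Via rank(M_{q-1}∘⋯∘M_p): M ≅ I[1,3], I[2,2], I[2,3]^2.
μ_θ-semistable layers: μ^(1)=5; μ^(2)=1; μ^(3)=-11

((0, 1, 0); (0, 3, 3); (1, 0, 0))


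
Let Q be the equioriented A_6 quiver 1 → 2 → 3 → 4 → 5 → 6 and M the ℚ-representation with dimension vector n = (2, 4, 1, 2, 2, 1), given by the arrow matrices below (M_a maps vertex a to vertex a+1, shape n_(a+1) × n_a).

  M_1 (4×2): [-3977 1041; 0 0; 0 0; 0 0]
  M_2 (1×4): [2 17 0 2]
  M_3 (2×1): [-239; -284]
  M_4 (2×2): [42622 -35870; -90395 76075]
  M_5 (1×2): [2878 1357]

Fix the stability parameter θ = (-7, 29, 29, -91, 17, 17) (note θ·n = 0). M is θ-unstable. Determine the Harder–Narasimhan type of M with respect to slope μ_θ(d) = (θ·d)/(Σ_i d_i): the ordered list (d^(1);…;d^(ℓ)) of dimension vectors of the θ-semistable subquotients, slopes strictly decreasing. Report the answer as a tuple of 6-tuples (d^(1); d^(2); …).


Barcode: M ≅ I[1,1], I[1,6], I[2,2]^3, I[4,4], I[5,5]. HN layers by μ_θ (5 steps, strictly decreasing):
  μ^(1)=29; μ^(2)=17; μ^(3)=-7; μ^(4)=-10; μ^(5)=-91

((0, 3, 0, 0, 0, 0); (0, 0, 0, 0, 2, 1); (1, 0, 0, 0, 0, 0); (1, 1, 1, 1, 0, 0); (0, 0, 0, 1, 0, 0))


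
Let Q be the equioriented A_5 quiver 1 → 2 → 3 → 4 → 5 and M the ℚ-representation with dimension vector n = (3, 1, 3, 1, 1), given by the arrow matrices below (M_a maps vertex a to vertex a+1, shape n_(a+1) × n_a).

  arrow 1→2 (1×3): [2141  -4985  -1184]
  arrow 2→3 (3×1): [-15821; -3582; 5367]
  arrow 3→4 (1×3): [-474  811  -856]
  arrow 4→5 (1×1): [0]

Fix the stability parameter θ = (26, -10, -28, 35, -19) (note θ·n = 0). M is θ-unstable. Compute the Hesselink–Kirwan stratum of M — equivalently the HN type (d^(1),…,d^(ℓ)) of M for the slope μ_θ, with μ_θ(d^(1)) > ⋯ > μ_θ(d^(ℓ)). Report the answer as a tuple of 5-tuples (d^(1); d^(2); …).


Via rank(M_{q-1}∘⋯∘M_p): M ≅ I[1,1]^2, I[1,3], I[3,3], I[3,4], I[5,5].
μ_θ-semistable layers: μ^(1)=35; μ^(2)=26; μ^(3)=-4; μ^(4)=-19; μ^(5)=-28

((0, 0, 0, 1, 0); (2, 0, 0, 0, 0); (1, 1, 1, 0, 0); (0, 0, 0, 0, 1); (0, 0, 2, 0, 0))


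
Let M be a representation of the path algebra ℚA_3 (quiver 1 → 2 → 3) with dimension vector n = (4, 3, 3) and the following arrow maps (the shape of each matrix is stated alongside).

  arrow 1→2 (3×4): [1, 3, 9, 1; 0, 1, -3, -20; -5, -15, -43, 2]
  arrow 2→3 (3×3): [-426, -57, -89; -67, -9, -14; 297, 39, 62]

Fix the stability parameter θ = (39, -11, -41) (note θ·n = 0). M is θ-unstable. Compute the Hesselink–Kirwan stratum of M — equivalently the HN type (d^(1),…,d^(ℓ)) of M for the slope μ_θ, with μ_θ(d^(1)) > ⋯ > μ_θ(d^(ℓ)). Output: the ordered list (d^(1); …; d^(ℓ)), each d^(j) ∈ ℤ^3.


Barcode: M ≅ I[1,1], I[1,2], I[1,3]^2, I[3,3]. HN layers by μ_θ (4 steps, strictly decreasing):
  μ^(1)=39; μ^(2)=14; μ^(3)=-13/3; μ^(4)=-41

((1, 0, 0); (1, 1, 0); (2, 2, 2); (0, 0, 1))


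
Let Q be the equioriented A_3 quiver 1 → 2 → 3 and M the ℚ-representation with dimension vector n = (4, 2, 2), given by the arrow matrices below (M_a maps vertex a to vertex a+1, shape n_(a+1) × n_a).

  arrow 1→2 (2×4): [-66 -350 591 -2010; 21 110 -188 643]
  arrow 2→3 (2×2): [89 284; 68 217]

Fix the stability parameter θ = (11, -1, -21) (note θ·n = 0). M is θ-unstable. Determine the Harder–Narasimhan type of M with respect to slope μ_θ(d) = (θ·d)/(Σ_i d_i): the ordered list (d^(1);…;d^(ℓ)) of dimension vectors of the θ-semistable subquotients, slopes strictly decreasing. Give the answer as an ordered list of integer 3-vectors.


Interval decomposition of M: I[1,1]^2, I[1,3]^2.
HN type (ℓ=2): μ^(1)=11; μ^(2)=-11/3

((2, 0, 0); (2, 2, 2))


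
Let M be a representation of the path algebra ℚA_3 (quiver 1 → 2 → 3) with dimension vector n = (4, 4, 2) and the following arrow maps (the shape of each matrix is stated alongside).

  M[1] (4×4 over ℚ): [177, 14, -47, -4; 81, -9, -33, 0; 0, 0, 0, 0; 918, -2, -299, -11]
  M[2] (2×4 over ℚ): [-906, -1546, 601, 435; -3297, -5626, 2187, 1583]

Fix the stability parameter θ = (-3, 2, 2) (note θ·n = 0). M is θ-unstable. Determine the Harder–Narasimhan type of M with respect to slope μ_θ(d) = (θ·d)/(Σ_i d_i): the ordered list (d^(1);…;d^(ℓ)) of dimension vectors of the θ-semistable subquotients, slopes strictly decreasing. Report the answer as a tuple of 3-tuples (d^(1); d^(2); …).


Interval decomposition of M: I[1,1], I[1,2], I[1,3]^2, I[2,2].
HN type (ℓ=2): μ^(1)=2; μ^(2)=-3

((0, 4, 2); (4, 0, 0))


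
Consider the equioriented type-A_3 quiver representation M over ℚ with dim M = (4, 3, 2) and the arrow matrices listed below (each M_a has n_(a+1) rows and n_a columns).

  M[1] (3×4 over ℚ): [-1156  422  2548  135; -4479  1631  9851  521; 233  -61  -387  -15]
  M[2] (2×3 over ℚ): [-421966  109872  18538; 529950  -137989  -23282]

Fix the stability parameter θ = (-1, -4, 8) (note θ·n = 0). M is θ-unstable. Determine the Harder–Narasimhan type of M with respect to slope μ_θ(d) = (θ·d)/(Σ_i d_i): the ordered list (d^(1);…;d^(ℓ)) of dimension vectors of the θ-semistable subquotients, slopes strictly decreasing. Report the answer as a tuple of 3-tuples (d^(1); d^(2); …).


Interval decomposition of M: I[1,1], I[1,2], I[1,3]^2.
HN type (ℓ=3): μ^(1)=8; μ^(2)=-1; μ^(3)=-5/2

((0, 0, 2); (1, 0, 0); (3, 3, 0))


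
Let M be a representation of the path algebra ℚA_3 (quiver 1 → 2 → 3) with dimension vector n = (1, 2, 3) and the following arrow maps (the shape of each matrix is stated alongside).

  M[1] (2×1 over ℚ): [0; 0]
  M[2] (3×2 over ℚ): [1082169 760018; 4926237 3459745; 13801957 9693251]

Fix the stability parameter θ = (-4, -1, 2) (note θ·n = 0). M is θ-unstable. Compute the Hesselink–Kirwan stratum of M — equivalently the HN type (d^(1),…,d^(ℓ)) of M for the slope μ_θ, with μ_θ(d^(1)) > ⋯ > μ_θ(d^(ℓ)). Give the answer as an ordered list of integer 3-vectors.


Interval decomposition of M: I[1,1], I[2,3]^2, I[3,3].
HN type (ℓ=3): μ^(1)=2; μ^(2)=-1; μ^(3)=-4

((0, 0, 3); (0, 2, 0); (1, 0, 0))


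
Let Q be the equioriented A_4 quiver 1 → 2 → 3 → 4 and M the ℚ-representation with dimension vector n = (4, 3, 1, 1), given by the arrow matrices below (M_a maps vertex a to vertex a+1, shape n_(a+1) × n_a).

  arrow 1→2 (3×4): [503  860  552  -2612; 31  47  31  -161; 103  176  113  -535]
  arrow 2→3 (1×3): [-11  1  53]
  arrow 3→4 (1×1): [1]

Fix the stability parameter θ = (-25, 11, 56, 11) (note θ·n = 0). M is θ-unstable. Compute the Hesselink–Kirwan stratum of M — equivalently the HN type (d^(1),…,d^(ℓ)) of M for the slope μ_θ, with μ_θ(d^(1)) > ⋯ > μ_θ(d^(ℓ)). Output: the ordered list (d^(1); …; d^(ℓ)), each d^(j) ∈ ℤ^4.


Interval decomposition of M: I[1,1], I[1,2]^2, I[1,4].
HN type (ℓ=3): μ^(1)=67/2; μ^(2)=11; μ^(3)=-25

((0, 0, 1, 1); (0, 3, 0, 0); (4, 0, 0, 0))


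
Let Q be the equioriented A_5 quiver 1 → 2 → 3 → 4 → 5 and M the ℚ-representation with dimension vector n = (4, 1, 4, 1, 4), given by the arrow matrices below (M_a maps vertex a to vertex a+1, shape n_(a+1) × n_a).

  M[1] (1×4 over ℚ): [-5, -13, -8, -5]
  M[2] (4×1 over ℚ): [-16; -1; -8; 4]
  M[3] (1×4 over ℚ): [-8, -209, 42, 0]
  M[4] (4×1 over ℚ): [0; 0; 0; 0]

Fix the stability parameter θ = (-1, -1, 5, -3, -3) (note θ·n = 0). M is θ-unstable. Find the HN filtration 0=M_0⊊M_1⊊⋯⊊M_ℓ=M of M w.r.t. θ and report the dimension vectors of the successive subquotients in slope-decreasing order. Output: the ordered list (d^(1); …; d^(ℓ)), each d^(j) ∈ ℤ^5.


Interval decomposition of M: I[1,1]^3, I[1,4], I[3,3]^3, I[5,5]^4.
HN type (ℓ=4): μ^(1)=5; μ^(2)=1; μ^(3)=-1; μ^(4)=-3

((0, 0, 3, 0, 0); (0, 0, 1, 1, 0); (4, 1, 0, 0, 0); (0, 0, 0, 0, 4))


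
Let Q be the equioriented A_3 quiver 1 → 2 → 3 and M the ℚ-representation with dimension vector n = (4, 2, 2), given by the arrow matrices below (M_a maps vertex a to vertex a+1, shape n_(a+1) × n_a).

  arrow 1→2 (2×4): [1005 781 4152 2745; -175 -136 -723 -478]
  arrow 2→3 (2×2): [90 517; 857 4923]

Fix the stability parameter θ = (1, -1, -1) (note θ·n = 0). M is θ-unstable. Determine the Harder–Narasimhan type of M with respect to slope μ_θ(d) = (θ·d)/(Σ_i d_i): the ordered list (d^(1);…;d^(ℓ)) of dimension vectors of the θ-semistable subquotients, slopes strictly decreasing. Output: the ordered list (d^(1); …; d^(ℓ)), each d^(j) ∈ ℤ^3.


Interval decomposition of M: I[1,1]^2, I[1,3]^2.
HN type (ℓ=2): μ^(1)=1; μ^(2)=-1/3

((2, 0, 0); (2, 2, 2))


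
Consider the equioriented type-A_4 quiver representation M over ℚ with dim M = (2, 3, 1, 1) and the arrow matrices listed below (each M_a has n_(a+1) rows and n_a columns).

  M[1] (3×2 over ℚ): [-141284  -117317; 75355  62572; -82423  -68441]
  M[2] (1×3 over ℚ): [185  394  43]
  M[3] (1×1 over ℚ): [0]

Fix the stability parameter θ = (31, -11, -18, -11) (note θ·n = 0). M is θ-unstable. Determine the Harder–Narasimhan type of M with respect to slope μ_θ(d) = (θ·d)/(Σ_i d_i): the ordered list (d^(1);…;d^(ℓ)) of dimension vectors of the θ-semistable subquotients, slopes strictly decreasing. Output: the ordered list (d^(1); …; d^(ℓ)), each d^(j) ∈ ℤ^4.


Interval decomposition of M: I[1,2], I[1,3], I[2,2], I[4,4].
HN type (ℓ=3): μ^(1)=10; μ^(2)=2/3; μ^(3)=-11

((1, 1, 0, 0); (1, 1, 1, 0); (0, 1, 0, 1))


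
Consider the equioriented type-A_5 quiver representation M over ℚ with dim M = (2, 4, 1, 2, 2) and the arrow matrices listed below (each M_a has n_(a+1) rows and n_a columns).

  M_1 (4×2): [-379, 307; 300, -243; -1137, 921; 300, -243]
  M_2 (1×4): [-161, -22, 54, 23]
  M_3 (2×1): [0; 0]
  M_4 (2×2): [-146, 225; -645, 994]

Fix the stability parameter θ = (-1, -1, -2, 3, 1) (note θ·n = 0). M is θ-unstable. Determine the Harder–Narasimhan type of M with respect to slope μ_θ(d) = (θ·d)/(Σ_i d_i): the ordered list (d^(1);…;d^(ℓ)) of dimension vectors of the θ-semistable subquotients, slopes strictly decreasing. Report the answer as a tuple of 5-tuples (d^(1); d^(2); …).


Barcode: M ≅ I[1,2], I[1,3], I[2,2]^2, I[4,5]^2. HN layers by μ_θ (3 steps, strictly decreasing):
  μ^(1)=2; μ^(2)=-1; μ^(3)=-4/3

((0, 0, 0, 2, 2); (1, 3, 0, 0, 0); (1, 1, 1, 0, 0))


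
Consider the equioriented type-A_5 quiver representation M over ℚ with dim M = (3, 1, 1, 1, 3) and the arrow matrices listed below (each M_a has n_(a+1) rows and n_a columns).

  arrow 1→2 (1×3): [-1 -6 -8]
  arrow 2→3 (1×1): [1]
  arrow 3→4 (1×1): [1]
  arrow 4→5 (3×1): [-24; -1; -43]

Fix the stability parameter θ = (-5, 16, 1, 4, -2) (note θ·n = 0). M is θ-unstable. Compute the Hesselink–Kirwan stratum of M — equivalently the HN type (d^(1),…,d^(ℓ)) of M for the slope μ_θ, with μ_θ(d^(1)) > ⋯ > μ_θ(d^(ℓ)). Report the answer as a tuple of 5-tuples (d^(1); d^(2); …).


Via rank(M_{q-1}∘⋯∘M_p): M ≅ I[1,1]^2, I[1,5], I[5,5]^2.
μ_θ-semistable layers: μ^(1)=19/4; μ^(2)=-2; μ^(3)=-5

((0, 1, 1, 1, 1); (0, 0, 0, 0, 2); (3, 0, 0, 0, 0))


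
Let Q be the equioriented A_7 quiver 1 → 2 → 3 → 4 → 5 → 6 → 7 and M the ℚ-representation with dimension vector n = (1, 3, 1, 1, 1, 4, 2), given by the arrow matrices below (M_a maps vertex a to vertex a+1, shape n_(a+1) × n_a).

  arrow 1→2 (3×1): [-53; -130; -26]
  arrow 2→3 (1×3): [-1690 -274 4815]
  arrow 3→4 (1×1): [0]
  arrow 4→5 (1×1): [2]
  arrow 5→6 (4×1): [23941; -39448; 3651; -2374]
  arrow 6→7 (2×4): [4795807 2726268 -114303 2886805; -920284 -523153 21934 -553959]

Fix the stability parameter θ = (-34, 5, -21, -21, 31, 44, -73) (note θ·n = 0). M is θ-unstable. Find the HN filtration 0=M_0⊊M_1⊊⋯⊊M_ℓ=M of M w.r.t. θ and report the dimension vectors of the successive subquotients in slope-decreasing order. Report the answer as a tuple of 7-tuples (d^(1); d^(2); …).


Interval decomposition of M: I[1,2], I[2,2], I[2,3], I[4,6], I[6,6], I[6,7]^2.
HN type (ℓ=7): μ^(1)=44; μ^(2)=31; μ^(3)=5; μ^(4)=-8; μ^(5)=-29/2; μ^(6)=-21; μ^(7)=-34

((0, 0, 0, 0, 0, 2, 0); (0, 0, 0, 0, 1, 0, 0); (0, 2, 0, 0, 0, 0, 0); (0, 1, 1, 0, 0, 0, 0); (0, 0, 0, 0, 0, 2, 2); (0, 0, 0, 1, 0, 0, 0); (1, 0, 0, 0, 0, 0, 0))


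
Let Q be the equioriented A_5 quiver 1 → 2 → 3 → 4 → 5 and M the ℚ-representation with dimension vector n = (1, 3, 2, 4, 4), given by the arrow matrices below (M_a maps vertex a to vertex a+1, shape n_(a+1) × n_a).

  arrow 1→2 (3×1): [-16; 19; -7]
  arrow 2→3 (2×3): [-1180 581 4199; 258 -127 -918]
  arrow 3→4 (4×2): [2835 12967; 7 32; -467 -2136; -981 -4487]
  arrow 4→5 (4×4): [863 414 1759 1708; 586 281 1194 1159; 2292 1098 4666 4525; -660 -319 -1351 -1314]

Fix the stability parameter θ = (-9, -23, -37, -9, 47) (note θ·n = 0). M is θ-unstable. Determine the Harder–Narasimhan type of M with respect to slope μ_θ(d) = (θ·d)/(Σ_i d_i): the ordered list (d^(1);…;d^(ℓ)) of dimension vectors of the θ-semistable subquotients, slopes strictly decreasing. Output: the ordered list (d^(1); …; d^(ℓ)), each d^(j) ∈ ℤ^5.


Barcode: M ≅ I[1,5], I[2,2], I[2,5], I[4,5]^2. HN layers by μ_θ (4 steps, strictly decreasing):
  μ^(1)=47; μ^(2)=-9; μ^(3)=-23; μ^(4)=-30

((0, 0, 0, 0, 4); (0, 0, 0, 4, 0); (1, 2, 1, 0, 0); (0, 1, 1, 0, 0))


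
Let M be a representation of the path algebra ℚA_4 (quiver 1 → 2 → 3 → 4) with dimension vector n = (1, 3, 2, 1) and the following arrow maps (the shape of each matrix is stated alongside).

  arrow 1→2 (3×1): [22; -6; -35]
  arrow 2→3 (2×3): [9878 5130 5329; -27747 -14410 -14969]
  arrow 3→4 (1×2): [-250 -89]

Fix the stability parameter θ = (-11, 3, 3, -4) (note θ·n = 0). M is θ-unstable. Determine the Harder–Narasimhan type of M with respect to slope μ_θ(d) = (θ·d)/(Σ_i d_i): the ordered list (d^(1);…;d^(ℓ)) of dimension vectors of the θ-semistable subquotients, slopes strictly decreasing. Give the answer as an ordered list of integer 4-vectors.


Via rank(M_{q-1}∘⋯∘M_p): M ≅ I[1,4], I[2,2], I[2,3].
μ_θ-semistable layers: μ^(1)=3; μ^(2)=2/3; μ^(3)=-11

((0, 2, 1, 0); (0, 1, 1, 1); (1, 0, 0, 0))


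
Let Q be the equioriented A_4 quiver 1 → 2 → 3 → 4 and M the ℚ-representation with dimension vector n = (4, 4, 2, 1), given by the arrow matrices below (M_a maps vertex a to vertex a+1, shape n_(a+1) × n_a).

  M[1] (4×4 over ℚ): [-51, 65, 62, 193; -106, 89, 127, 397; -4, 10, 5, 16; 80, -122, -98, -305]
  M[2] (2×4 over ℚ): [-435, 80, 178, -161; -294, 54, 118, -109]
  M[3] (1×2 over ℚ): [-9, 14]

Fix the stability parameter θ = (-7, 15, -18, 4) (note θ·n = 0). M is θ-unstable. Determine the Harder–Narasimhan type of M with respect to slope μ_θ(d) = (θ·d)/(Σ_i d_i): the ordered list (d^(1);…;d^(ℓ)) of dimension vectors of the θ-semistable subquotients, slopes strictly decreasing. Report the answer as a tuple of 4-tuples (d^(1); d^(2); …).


Via rank(M_{q-1}∘⋯∘M_p): M ≅ I[1,2]^2, I[1,3], I[1,4].
μ_θ-semistable layers: μ^(1)=15; μ^(2)=4; μ^(3)=-3/2; μ^(4)=-7

((0, 2, 0, 0); (0, 0, 0, 1); (0, 2, 2, 0); (4, 0, 0, 0))


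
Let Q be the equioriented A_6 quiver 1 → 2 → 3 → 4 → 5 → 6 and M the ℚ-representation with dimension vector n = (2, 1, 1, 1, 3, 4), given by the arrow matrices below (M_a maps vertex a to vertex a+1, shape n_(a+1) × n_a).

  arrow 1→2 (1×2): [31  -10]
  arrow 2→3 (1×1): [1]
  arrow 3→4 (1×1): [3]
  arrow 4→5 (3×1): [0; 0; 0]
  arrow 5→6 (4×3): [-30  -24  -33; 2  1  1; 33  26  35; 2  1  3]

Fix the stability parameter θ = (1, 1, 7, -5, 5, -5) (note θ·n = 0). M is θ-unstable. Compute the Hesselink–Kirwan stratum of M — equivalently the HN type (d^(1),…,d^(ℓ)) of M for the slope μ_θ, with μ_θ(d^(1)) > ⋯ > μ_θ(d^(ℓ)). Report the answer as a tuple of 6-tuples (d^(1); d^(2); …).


Via rank(M_{q-1}∘⋯∘M_p): M ≅ I[1,1], I[1,4], I[5,6]^3, I[6,6].
μ_θ-semistable layers: μ^(1)=1; μ^(2)=0; μ^(3)=-5

((2, 1, 1, 1, 0, 0); (0, 0, 0, 0, 3, 3); (0, 0, 0, 0, 0, 1))


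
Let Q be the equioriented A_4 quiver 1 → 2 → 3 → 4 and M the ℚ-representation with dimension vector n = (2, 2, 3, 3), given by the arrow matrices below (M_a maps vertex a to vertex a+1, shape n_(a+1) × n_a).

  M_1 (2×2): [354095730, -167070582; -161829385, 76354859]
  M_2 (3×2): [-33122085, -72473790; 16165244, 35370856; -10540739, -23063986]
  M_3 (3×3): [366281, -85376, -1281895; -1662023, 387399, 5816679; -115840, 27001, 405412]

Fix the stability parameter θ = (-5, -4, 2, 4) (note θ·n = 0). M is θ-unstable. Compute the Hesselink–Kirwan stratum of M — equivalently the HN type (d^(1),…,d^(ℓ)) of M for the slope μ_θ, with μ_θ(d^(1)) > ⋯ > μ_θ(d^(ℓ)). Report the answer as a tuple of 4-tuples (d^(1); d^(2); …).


Via rank(M_{q-1}∘⋯∘M_p): M ≅ I[1,1], I[1,4], I[2,2], I[3,4]^2.
μ_θ-semistable layers: μ^(1)=4; μ^(2)=2; μ^(3)=-4; μ^(4)=-5

((0, 0, 0, 3); (0, 0, 3, 0); (0, 2, 0, 0); (2, 0, 0, 0))


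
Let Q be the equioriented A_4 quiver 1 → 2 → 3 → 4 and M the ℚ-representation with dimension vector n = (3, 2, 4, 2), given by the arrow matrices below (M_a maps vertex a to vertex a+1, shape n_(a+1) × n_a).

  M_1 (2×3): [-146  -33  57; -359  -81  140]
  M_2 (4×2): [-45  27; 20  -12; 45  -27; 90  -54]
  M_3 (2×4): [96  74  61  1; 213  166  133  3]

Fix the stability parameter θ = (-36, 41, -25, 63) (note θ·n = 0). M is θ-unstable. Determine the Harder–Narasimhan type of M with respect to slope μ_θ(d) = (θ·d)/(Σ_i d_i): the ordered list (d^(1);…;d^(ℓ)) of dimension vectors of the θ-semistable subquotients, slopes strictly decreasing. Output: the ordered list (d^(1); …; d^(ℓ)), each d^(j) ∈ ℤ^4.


Barcode: M ≅ I[1,1], I[1,2], I[1,4], I[3,3]^2, I[3,4]. HN layers by μ_θ (5 steps, strictly decreasing):
  μ^(1)=63; μ^(2)=41; μ^(3)=8; μ^(4)=-25; μ^(5)=-36

((0, 0, 0, 2); (0, 1, 0, 0); (0, 1, 1, 0); (0, 0, 3, 0); (3, 0, 0, 0))


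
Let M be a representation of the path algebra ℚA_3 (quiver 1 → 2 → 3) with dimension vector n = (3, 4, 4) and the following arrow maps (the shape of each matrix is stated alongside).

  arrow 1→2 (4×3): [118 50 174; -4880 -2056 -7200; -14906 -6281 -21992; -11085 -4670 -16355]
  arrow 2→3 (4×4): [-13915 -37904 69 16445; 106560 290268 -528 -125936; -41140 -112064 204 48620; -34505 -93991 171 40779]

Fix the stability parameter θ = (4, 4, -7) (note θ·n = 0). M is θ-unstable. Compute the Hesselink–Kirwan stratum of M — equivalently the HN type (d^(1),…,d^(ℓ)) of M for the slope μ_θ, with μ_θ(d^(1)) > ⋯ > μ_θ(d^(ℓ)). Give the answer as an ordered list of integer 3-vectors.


Via rank(M_{q-1}∘⋯∘M_p): M ≅ I[1,2]^2, I[1,3], I[2,3], I[3,3]^2.
μ_θ-semistable layers: μ^(1)=4; μ^(2)=1/3; μ^(3)=-3/2; μ^(4)=-7

((2, 2, 0); (1, 1, 1); (0, 1, 1); (0, 0, 2))


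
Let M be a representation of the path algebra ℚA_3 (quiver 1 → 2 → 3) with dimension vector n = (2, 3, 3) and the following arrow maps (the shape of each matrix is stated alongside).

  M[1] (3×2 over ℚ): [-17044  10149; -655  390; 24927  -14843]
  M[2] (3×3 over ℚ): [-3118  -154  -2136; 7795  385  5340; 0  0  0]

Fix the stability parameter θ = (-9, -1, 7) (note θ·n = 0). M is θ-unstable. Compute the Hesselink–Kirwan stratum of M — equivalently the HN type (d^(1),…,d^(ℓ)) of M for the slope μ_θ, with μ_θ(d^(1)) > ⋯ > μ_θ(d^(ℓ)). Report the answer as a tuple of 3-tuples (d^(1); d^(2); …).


Interval decomposition of M: I[1,2], I[1,3], I[2,2], I[3,3]^2.
HN type (ℓ=3): μ^(1)=7; μ^(2)=-1; μ^(3)=-9

((0, 0, 3); (0, 3, 0); (2, 0, 0))


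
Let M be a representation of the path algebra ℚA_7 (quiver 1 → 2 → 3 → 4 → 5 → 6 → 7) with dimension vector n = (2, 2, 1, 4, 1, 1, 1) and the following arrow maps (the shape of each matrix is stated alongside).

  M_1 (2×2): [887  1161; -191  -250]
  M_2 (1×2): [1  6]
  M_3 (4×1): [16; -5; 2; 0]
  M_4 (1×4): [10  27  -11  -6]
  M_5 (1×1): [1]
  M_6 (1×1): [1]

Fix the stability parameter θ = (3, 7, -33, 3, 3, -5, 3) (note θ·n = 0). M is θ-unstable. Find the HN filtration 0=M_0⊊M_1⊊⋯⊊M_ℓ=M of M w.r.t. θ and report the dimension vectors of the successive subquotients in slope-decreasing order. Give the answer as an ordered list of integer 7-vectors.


Barcode: M ≅ I[1,2], I[1,7], I[4,4]^3. HN layers by μ_θ (4 steps, strictly decreasing):
  μ^(1)=7; μ^(2)=3; μ^(3)=1/3; μ^(4)=-23/3

((0, 1, 0, 0, 0, 0, 0); (1, 0, 0, 3, 0, 0, 1); (0, 0, 0, 1, 1, 1, 0); (1, 1, 1, 0, 0, 0, 0))


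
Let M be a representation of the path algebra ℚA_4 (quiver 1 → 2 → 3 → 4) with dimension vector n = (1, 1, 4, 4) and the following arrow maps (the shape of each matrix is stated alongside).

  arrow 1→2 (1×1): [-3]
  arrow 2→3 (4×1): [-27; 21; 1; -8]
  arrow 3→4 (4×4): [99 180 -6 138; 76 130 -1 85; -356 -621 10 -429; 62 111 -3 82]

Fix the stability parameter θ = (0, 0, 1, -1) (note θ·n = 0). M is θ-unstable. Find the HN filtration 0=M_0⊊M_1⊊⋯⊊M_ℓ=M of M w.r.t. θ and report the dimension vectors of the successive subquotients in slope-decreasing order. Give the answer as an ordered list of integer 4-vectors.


Via rank(M_{q-1}∘⋯∘M_p): M ≅ I[1,4], I[3,3], I[3,4]^2, I[4,4].
μ_θ-semistable layers: μ^(1)=1; μ^(2)=0; μ^(3)=-1

((0, 0, 1, 0); (1, 1, 3, 3); (0, 0, 0, 1))


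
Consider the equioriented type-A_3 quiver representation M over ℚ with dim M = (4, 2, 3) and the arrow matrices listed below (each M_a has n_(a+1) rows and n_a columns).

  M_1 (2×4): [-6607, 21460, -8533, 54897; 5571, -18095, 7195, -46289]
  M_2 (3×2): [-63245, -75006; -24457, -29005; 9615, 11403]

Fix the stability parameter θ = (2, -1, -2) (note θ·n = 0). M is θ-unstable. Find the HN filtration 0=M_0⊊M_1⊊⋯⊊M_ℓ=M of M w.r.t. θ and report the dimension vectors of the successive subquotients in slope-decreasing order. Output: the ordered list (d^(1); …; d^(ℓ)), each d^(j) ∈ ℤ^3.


Interval decomposition of M: I[1,1]^2, I[1,3]^2, I[3,3].
HN type (ℓ=3): μ^(1)=2; μ^(2)=-1/3; μ^(3)=-2

((2, 0, 0); (2, 2, 2); (0, 0, 1))


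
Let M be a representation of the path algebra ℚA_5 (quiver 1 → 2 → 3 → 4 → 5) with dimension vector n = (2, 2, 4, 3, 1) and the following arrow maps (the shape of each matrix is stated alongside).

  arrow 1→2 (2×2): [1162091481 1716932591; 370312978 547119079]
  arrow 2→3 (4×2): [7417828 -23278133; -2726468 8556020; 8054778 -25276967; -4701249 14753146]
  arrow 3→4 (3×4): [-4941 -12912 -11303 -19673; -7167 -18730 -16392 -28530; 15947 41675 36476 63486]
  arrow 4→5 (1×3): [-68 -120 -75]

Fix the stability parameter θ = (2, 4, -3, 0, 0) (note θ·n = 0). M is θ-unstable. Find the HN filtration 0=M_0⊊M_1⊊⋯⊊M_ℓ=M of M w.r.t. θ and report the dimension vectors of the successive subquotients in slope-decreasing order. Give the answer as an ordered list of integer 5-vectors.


Interval decomposition of M: I[1,4], I[1,5], I[3,3], I[3,4].
HN type (ℓ=4): μ^(1)=3/4; μ^(2)=3/5; μ^(3)=0; μ^(4)=-3

((1, 1, 1, 1, 0); (1, 1, 1, 1, 1); (0, 0, 0, 1, 0); (0, 0, 2, 0, 0))


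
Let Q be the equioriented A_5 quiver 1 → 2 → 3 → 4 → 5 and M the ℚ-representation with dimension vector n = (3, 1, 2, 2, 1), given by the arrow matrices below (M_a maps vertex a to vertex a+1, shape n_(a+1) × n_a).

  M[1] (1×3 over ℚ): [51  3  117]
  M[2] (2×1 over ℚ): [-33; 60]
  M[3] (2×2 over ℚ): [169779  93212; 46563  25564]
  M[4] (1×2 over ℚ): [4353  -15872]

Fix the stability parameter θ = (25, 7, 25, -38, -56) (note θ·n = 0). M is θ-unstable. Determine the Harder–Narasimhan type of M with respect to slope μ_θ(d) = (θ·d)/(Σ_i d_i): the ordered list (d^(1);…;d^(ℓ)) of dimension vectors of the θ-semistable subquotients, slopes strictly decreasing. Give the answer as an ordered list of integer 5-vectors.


Interval decomposition of M: I[1,1]^2, I[1,5], I[3,3], I[4,4].
HN type (ℓ=3): μ^(1)=25; μ^(2)=-37/5; μ^(3)=-38

((2, 0, 1, 0, 0); (1, 1, 1, 1, 1); (0, 0, 0, 1, 0))


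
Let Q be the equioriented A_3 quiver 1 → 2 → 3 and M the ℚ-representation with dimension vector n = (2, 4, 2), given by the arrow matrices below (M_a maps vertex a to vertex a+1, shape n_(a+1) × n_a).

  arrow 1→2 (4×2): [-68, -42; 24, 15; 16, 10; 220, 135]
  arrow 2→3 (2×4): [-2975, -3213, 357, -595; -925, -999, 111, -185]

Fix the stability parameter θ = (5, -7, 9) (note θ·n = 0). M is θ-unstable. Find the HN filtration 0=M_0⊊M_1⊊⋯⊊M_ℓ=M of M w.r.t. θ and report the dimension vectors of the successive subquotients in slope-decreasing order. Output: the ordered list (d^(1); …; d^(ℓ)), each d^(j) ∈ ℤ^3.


Via rank(M_{q-1}∘⋯∘M_p): M ≅ I[1,2]^2, I[2,2], I[2,3], I[3,3].
μ_θ-semistable layers: μ^(1)=9; μ^(2)=-1; μ^(3)=-7

((0, 0, 2); (2, 2, 0); (0, 2, 0))


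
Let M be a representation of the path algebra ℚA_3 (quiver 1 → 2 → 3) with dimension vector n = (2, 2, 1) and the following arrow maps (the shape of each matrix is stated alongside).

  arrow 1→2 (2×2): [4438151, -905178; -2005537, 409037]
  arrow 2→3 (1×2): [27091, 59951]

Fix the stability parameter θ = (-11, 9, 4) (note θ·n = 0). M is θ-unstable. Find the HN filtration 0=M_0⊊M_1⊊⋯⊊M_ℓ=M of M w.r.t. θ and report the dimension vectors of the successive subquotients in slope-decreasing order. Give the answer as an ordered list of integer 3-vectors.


Via rank(M_{q-1}∘⋯∘M_p): M ≅ I[1,2], I[1,3].
μ_θ-semistable layers: μ^(1)=9; μ^(2)=13/2; μ^(3)=-11

((0, 1, 0); (0, 1, 1); (2, 0, 0))


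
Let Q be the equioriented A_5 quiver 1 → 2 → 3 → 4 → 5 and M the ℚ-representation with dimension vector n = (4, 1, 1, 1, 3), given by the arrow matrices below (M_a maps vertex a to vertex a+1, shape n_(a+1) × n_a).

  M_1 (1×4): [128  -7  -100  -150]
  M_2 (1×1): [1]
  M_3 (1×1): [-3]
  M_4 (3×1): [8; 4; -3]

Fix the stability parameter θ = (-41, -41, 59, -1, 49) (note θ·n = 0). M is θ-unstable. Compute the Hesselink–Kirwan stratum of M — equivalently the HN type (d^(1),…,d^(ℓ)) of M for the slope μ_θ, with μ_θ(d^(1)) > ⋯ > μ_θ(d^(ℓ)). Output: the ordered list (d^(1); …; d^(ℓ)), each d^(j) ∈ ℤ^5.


Interval decomposition of M: I[1,1]^3, I[1,5], I[5,5]^2.
HN type (ℓ=3): μ^(1)=49; μ^(2)=29; μ^(3)=-41

((0, 0, 0, 0, 3); (0, 0, 1, 1, 0); (4, 1, 0, 0, 0))


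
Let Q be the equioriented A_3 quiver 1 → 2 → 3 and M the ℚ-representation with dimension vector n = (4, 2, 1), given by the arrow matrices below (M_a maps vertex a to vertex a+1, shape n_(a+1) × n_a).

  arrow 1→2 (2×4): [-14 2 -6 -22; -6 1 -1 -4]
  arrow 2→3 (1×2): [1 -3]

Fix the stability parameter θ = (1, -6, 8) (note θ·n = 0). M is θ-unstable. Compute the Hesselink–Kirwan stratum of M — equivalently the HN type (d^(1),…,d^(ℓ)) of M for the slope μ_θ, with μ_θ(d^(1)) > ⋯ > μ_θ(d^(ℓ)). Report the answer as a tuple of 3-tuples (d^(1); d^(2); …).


Barcode: M ≅ I[1,1]^2, I[1,2], I[1,3]. HN layers by μ_θ (3 steps, strictly decreasing):
  μ^(1)=8; μ^(2)=1; μ^(3)=-5/2

((0, 0, 1); (2, 0, 0); (2, 2, 0))


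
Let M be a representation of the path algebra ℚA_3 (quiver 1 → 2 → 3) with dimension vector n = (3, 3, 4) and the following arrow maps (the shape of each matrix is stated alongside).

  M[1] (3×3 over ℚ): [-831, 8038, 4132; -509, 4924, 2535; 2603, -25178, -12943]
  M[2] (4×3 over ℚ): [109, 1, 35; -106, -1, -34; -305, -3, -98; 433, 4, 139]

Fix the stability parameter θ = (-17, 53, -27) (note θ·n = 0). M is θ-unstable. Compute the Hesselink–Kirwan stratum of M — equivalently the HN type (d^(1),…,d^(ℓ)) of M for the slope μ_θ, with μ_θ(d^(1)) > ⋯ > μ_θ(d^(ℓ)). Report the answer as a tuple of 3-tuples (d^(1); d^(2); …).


Interval decomposition of M: I[1,3]^3, I[3,3].
HN type (ℓ=3): μ^(1)=13; μ^(2)=-17; μ^(3)=-27

((0, 3, 3); (3, 0, 0); (0, 0, 1))


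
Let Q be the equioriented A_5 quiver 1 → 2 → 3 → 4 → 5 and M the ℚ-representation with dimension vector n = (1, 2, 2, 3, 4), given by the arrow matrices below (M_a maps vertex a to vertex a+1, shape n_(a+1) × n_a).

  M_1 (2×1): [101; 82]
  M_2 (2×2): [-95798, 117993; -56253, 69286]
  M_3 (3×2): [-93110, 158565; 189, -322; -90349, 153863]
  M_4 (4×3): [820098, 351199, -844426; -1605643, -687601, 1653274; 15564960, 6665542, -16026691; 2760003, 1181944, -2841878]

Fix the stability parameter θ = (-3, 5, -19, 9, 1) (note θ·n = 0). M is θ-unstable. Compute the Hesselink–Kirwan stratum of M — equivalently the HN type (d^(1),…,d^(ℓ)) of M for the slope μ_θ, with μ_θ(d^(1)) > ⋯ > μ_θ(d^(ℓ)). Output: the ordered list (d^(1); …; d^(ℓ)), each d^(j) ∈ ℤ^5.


Via rank(M_{q-1}∘⋯∘M_p): M ≅ I[1,5], I[2,5], I[4,5], I[5,5].
μ_θ-semistable layers: μ^(1)=5; μ^(2)=1; μ^(3)=-17/3; μ^(4)=-7

((0, 0, 0, 3, 3); (0, 0, 0, 0, 1); (1, 1, 1, 0, 0); (0, 1, 1, 0, 0))


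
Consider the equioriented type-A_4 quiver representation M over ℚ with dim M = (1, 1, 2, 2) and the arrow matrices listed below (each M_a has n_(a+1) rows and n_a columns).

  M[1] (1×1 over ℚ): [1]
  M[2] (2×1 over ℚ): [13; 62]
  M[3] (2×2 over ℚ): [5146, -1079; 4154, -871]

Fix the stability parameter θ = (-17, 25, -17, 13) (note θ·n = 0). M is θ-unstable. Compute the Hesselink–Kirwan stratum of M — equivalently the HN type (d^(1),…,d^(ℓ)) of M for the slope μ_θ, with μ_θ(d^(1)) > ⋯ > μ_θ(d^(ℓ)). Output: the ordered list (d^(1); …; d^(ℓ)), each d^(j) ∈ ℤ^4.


Interval decomposition of M: I[1,3], I[3,4], I[4,4].
HN type (ℓ=3): μ^(1)=13; μ^(2)=4; μ^(3)=-17

((0, 0, 0, 2); (0, 1, 1, 0); (1, 0, 1, 0))


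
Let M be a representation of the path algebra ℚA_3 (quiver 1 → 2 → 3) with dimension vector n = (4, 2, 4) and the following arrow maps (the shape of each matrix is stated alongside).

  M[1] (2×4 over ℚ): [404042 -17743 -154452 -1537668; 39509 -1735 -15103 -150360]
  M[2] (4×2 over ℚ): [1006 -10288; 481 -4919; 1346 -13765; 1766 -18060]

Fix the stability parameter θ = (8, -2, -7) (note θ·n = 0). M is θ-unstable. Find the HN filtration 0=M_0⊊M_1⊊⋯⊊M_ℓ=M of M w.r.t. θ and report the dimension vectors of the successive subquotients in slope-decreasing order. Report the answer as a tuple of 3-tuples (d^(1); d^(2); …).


Via rank(M_{q-1}∘⋯∘M_p): M ≅ I[1,1]^2, I[1,3]^2, I[3,3]^2.
μ_θ-semistable layers: μ^(1)=8; μ^(2)=-1/3; μ^(3)=-7

((2, 0, 0); (2, 2, 2); (0, 0, 2))


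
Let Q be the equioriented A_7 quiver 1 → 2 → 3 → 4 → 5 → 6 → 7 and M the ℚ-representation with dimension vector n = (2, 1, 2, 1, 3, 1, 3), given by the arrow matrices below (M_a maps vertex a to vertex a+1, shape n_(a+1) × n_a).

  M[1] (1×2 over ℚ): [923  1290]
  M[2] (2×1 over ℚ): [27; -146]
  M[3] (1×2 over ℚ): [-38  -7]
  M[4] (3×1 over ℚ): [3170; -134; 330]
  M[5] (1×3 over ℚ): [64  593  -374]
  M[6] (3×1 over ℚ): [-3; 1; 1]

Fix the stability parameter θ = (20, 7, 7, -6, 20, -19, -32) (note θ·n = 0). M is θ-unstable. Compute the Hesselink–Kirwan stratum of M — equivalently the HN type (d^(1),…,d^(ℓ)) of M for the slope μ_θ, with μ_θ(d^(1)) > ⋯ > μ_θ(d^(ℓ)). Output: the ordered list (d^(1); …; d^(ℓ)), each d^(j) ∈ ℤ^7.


Barcode: M ≅ I[1,1], I[1,7], I[3,3], I[5,5]^2, I[7,7]^2. HN layers by μ_θ (4 steps, strictly decreasing):
  μ^(1)=20; μ^(2)=7; μ^(3)=-3/7; μ^(4)=-32

((1, 0, 0, 0, 2, 0, 0); (0, 0, 1, 0, 0, 0, 0); (1, 1, 1, 1, 1, 1, 1); (0, 0, 0, 0, 0, 0, 2))


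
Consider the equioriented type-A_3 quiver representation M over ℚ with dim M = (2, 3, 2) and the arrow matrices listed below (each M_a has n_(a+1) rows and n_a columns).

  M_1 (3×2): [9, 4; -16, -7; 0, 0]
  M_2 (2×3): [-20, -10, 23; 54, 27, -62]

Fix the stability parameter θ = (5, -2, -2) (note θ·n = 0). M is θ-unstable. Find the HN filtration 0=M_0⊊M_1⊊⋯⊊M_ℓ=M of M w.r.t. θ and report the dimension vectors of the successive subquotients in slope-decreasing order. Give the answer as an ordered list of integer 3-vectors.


Via rank(M_{q-1}∘⋯∘M_p): M ≅ I[1,2], I[1,3], I[2,3].
μ_θ-semistable layers: μ^(1)=3/2; μ^(2)=1/3; μ^(3)=-2

((1, 1, 0); (1, 1, 1); (0, 1, 1))


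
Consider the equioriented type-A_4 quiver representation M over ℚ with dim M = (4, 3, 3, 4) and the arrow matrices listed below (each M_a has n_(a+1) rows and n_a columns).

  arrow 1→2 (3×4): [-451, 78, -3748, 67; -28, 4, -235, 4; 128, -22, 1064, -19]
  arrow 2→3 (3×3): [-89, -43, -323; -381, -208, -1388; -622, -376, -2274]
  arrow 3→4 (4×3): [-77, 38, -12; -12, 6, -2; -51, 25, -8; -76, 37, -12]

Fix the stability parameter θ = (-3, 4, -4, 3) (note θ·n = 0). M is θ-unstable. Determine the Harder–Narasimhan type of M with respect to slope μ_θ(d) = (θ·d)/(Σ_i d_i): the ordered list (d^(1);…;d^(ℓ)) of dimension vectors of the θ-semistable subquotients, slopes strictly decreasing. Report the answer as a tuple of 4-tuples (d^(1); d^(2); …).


Barcode: M ≅ I[1,1], I[1,4]^3, I[4,4]. HN layers by μ_θ (3 steps, strictly decreasing):
  μ^(1)=3; μ^(2)=0; μ^(3)=-3

((0, 0, 0, 4); (0, 3, 3, 0); (4, 0, 0, 0))


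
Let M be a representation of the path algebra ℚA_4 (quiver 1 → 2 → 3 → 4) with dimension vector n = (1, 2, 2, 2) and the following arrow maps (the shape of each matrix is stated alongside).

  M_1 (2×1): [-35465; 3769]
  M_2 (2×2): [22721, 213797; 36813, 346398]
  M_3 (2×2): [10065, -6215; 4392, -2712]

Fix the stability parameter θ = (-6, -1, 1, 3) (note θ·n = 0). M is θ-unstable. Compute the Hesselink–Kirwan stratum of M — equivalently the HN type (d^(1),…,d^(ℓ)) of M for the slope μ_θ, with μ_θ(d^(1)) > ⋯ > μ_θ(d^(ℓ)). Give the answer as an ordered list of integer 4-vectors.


Interval decomposition of M: I[1,4], I[2,3], I[4,4].
HN type (ℓ=4): μ^(1)=3; μ^(2)=1; μ^(3)=-1; μ^(4)=-6

((0, 0, 0, 2); (0, 0, 2, 0); (0, 2, 0, 0); (1, 0, 0, 0))


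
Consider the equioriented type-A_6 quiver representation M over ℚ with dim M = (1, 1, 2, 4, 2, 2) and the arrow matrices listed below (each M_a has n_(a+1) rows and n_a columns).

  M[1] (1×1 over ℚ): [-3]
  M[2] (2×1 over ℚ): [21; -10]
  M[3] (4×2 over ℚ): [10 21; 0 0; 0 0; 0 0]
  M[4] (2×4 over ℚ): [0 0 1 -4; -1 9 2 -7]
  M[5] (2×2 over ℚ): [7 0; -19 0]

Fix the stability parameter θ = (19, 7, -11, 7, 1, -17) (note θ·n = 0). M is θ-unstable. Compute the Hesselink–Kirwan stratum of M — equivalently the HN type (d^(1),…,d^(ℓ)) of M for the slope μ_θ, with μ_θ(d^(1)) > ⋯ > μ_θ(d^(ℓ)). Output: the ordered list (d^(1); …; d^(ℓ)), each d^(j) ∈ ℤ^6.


Interval decomposition of M: I[1,3], I[3,5], I[4,4]^2, I[4,6], I[6,6].
HN type (ℓ=6): μ^(1)=7; μ^(2)=5; μ^(3)=4; μ^(4)=-3; μ^(5)=-11; μ^(6)=-17

((0, 0, 0, 2, 0, 0); (1, 1, 1, 0, 0, 0); (0, 0, 0, 1, 1, 0); (0, 0, 0, 1, 1, 1); (0, 0, 1, 0, 0, 0); (0, 0, 0, 0, 0, 1))


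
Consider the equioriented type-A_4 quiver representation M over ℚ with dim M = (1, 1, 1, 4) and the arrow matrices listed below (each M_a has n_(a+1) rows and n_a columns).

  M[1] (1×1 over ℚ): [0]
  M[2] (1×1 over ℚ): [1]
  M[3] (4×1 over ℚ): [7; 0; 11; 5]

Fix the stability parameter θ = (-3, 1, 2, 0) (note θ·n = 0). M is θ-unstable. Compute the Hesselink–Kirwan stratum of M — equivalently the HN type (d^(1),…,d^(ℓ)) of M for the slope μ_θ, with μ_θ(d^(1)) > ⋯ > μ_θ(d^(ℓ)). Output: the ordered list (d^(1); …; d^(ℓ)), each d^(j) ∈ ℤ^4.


Via rank(M_{q-1}∘⋯∘M_p): M ≅ I[1,1], I[2,4], I[4,4]^3.
μ_θ-semistable layers: μ^(1)=1; μ^(2)=0; μ^(3)=-3

((0, 1, 1, 1); (0, 0, 0, 3); (1, 0, 0, 0))


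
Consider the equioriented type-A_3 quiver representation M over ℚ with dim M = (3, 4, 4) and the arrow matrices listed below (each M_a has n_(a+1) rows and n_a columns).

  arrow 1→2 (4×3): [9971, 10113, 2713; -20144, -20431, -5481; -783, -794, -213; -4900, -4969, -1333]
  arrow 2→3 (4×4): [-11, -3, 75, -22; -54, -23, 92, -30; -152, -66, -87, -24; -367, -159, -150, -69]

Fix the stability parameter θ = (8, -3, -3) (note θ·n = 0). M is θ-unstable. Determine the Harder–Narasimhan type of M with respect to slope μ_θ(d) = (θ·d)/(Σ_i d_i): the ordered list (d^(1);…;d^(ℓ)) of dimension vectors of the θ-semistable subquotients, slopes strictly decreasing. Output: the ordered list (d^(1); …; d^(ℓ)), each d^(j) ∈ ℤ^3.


Interval decomposition of M: I[1,3]^3, I[2,3].
HN type (ℓ=2): μ^(1)=2/3; μ^(2)=-3

((3, 3, 3); (0, 1, 1))


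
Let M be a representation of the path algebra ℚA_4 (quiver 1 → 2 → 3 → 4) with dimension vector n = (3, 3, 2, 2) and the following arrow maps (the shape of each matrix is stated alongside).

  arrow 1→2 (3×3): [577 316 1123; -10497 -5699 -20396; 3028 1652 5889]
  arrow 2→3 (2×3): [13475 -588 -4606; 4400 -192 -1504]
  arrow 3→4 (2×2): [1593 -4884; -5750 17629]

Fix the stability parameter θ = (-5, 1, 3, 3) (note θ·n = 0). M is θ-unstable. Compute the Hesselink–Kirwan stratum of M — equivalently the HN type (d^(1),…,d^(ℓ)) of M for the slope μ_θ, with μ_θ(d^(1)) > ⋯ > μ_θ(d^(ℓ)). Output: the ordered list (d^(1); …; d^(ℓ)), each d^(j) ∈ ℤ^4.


Interval decomposition of M: I[1,2]^2, I[1,4], I[3,4].
HN type (ℓ=3): μ^(1)=3; μ^(2)=1; μ^(3)=-5

((0, 0, 2, 2); (0, 3, 0, 0); (3, 0, 0, 0))


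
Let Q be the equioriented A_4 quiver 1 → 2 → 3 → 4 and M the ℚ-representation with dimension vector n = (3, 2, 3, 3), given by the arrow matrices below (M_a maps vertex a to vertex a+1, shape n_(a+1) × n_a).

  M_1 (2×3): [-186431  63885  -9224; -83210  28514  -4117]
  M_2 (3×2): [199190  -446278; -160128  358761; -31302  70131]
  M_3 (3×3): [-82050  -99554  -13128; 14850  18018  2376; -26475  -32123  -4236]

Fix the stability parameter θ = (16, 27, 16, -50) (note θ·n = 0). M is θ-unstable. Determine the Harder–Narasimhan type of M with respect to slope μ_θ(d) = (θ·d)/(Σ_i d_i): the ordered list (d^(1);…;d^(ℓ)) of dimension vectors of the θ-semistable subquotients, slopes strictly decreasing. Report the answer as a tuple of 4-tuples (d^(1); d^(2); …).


Interval decomposition of M: I[1,1], I[1,3], I[1,4], I[3,3], I[4,4]^2.
HN type (ℓ=4): μ^(1)=43/2; μ^(2)=16; μ^(3)=9/4; μ^(4)=-50

((0, 1, 1, 0); (2, 0, 1, 0); (1, 1, 1, 1); (0, 0, 0, 2))
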